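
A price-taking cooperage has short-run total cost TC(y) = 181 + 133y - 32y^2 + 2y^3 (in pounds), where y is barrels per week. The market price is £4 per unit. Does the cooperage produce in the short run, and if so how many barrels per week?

From TC, MC = TC'(y) = 133 - 64y + 6y^2 and AVC = VC/y = 133 - 32y + 2y^2.
AVC is minimized where dAVC/dy = -32 + 4y = 0, at y = 8; min AVC = 133 - 32·8 + 2·8^2 = £5.
Since P = £4 < min AVC = £5, price fails to cover variable cost at any output.
Best response: produce nothing and absorb the £181 fixed cost.

Shut down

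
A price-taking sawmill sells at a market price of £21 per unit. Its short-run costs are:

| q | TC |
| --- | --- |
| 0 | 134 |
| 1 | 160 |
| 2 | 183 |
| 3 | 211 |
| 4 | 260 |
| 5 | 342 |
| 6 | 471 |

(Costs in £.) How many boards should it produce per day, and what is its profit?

Profit at each row (π = 21q − TC): q=0: -134; q=1: -139; q=2: -141; q=3: -148; q=4: -176; q=5: -237; q=6: -345.
Profit is highest at q = 0. Equivalently, the lowest AVC in the table is 49/2 ≈ £24.50 at q = 2, and P = £21 falls below it — price never covers variable cost, so the firm shuts down and loses only its fixed cost.

q = 0 (shut down); profit = -£134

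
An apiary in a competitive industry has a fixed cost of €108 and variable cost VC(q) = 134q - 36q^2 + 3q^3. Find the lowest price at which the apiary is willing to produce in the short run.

€26 per unit

The shutdown price is the minimum of AVC. VC = 134q - 36q^2 + 3q^3, so AVC = 134 - 36q + 3q^2.
At the minimum of AVC, MC = AVC. MC = 134 - 72q + 9q^2; setting MC = AVC gives 6q^2 - 36q = 0, so q = 6. min AVC = 26.
The firm shuts down for any P below €26.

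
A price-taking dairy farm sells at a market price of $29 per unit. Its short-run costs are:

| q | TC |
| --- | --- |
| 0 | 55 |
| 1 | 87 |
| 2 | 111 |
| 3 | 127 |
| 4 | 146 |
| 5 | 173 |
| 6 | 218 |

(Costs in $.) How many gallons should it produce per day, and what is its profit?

q = 5; profit = -$28

Compute π = P·q − TC at each output: q=0: -55; q=1: -58; q=2: -53; q=3: -40; q=4: -30; q=5: -28; q=6: -44.
Profit is maximized at q = 5. AVC there is 118/5 = $23.60 ≤ P, so producing beats shutting down (which would give -$55).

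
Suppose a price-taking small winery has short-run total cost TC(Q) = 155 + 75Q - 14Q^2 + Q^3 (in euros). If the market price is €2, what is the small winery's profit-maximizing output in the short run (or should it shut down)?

Shut down

From TC, MC = TC'(Q) = 75 - 28Q + 3Q^2 and AVC = VC/Q = 75 - 14Q + Q^2.
AVC hits its minimum where MC = AVC, at Q = 7, giving min AVC = 75 - 14·7 + 7^2 = €26.
Since P = €2 < min AVC = €26, price fails to cover variable cost at any output.
The firm minimizes its loss by shutting down and losing only its fixed cost of €155.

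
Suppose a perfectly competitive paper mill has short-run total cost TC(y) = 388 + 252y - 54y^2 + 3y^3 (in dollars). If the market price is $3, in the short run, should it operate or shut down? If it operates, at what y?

Shut down

Strip out fixed cost: VC = 252y - 54y^2 + 3y^3. Then AVC = 252 - 54y + 3y^2 and MC = 252 - 108y + 9y^2.
AVC is minimized where dAVC/dy = -54 + 6y = 0, at y = 9; min AVC = 252 - 54·9 + 3·9^2 = $9.
P = $3 lies below min AVC = $9; no output level covers variable cost.
Shutting down limits the loss to fixed cost, $388.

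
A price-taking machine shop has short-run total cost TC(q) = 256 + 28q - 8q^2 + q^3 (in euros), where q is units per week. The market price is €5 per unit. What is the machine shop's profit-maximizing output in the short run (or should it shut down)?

Shut down

From TC, MC = TC'(q) = 28 - 16q + 3q^2 and AVC = VC/q = 28 - 8q + q^2.
AVC is minimized where dAVC/dq = -8 + 2q = 0, at q = 4; min AVC = 28 - 8·4 + 4^2 = €12.
Since P = €5 < min AVC = €12, price fails to cover variable cost at any output.
Best response: produce nothing and absorb the €256 fixed cost.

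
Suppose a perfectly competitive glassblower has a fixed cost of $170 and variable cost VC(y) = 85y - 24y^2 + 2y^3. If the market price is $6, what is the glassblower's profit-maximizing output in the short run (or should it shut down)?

Shut down

From TC, MC = TC'(y) = 85 - 48y + 6y^2 and AVC = VC/y = 85 - 24y + 2y^2.
The AVC parabola has its vertex at y = 24/4 = 6, where AVC = 85 - 24·6 + 2·6^2 = $13.
P = $6 lies below min AVC = $13; no output level covers variable cost.
Shutting down limits the loss to fixed cost, $170.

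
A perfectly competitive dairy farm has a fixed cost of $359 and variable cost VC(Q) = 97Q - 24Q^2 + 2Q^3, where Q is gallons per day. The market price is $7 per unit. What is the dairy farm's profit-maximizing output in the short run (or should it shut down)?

From TC, MC = TC'(Q) = 97 - 48Q + 6Q^2 and AVC = VC/Q = 97 - 24Q + 2Q^2.
The AVC parabola has its vertex at Q = 24/4 = 6, where AVC = 97 - 24·6 + 2·6^2 = $25.
With P < min AVC ($7 < $25), every unit sold adds to the loss.
The firm minimizes its loss by shutting down and losing only its fixed cost of $359.

Shut down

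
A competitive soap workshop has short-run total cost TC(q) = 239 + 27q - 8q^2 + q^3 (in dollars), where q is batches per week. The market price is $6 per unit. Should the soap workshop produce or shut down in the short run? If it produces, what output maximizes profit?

Strip out fixed cost: VC = 27q - 8q^2 + q^3. Then AVC = 27 - 8q + q^2 and MC = 27 - 16q + 3q^2.
AVC is minimized where dAVC/dq = -8 + 2q = 0, at q = 4; min AVC = 27 - 8·4 + 4^2 = $11.
Since P = $6 < min AVC = $11, price fails to cover variable cost at any output.
The firm minimizes its loss by shutting down and losing only its fixed cost of $239.

Shut down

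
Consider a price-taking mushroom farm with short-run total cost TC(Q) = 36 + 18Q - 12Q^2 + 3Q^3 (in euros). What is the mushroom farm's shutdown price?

Short-run supply begins at min AVC. From VC = 18Q - 12Q^2 + 3Q^3, AVC = 18 - 12Q + 3Q^2.
At the minimum of AVC, MC = AVC. MC = 18 - 24Q + 9Q^2; setting MC = AVC gives 6Q^2 - 12Q = 0, so Q = 2. min AVC = 6.
So the shutdown price is €6.

€6 per unit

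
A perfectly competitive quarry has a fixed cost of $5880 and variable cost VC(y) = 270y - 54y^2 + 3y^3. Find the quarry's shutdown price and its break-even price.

Shutdown price = $27; break-even price = $522

Shutdown price = min AVC. AVC = 270 - 54y + 3y^2, with vertex at y = 9 and minimum $27.
ATC = 5880/y + 270 - 54y + 3y^2. Setting dATC/dy = −5880/y^2 − 54 + 6y = 0 gives y = 14 (since 6·14^3 − 54·14^2 = 5880).
min ATC = 5880/14 + 270 − 54·14 + 3·14^2 = $522. That is the break-even price.
Between these two prices the firm operates at a loss; above $522 it earns a profit.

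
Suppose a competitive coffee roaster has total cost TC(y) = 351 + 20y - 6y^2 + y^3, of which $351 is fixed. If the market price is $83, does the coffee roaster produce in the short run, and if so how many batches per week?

Strip out fixed cost: VC = 20y - 6y^2 + y^3. Then AVC = 20 - 6y + y^2 and MC = 20 - 12y + 3y^2.
AVC hits its minimum where MC = AVC, at y = 3, giving min AVC = 20 - 6·3 + 3^2 = $11.
P = $83 exceeds min AVC = $11, so the firm stays open.
Set P = MC: 83 = 20 - 12y + 3y^2 → -63 - 12y + 3y^2 = 0. The roots are y = -3 and y = 7; the profit-maximizing output is on the rising part of MC, so y* = 7.
Check: AVC at y = 7 is $27 ≤ P, so revenue covers variable cost.
Profit = P·y − TC = 83·7 − 540 = $41.

Produce at y = 7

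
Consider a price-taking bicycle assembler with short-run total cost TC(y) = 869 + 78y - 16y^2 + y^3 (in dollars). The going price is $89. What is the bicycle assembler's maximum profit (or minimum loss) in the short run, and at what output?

AVC = 78 - 16y + y^2 has its minimum $14 at y = 8; price $89 clears that bar, so the firm operates.
With MC = 78 - 32y + 3y^2, P = MC on the upward-sloping part at y* = 11.
TR = 89·11 = 979. TC = 869 + 253 = 1122. Profit = 979 − 1122 = -$143.
By producing, the firm covers all variable cost plus $726 of fixed cost; shutting down would lose the full $869.

Profit = -$143 at y = 11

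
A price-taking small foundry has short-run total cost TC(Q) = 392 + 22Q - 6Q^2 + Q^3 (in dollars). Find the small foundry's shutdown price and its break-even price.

AVC = 22 - 6Q + Q^2; minimized at Q = 3, giving min AVC = $13. That is the shutdown price.
ATC = 392/Q + 22 - 6Q + Q^2. Setting dATC/dQ = −392/Q^2 − 6 + 2Q = 0 gives Q = 7 (since 2·7^3 − 6·7^2 = 392).
min ATC = 392/7 + 22 − 6·7 + 7^2 = $85. That is the break-even price.
For $13 ≤ P < $85 the firm produces at a loss; below $13 it shuts down.

Shutdown price = $13; break-even price = $85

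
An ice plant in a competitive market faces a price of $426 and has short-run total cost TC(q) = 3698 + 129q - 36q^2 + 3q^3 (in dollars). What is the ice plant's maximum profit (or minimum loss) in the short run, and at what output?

AVC = 129 - 36q + 3q^2; min AVC = $21 at q = 6. Since P = $426 ≥ min AVC, the firm produces.
With MC = 129 - 72q + 9q^2, P = MC on the upward-sloping part at q* = 11.
TR = 426·11 = 4686. TC = 3698 + 1056 = 4754. Profit = 4686 − 4754 = -$68.
Shutting down would mean losing the fixed cost of $3698, so operating at a loss of $68 is better by $3630.

Profit = -$68 at q = 11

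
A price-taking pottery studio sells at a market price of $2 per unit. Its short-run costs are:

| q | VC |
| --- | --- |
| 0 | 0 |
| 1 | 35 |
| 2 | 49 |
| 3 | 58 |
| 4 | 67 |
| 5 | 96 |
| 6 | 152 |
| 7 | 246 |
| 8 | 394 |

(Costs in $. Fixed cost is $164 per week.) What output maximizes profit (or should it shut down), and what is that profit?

Compute π = P·q − TC at each output: q=0: -164; q=1: -197; q=2: -209; q=3: -216; q=4: -223; q=5: -250; q=6: -304; q=7: -396; q=8: -542.
Profit is highest at q = 0. Equivalently, the lowest AVC in the table is 67/4 ≈ $16.75 at q = 4, and P = $2 falls below it — price never covers variable cost, so the firm shuts down and loses only its fixed cost.

q = 0 (shut down); profit = -$164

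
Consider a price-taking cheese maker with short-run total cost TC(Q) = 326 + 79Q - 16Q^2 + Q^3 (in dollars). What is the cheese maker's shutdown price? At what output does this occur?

Short-run supply begins at min AVC. From VC = 79Q - 16Q^2 + Q^3, AVC = 79 - 16Q + Q^2.
dAVC/dQ = -16 + 2Q = 0 gives Q = 8. min AVC = 79 - 16·8 + 8^2 = 15.
So the shutdown price is $15.

$15 per unit, at Q = 8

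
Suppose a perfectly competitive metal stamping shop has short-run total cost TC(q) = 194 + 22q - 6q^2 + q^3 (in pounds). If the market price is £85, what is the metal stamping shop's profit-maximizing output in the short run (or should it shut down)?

Variable cost is VC = 22q - 6q^2 + q^3, so AVC = VC/q = 22 - 6q + q^2 and MC = dTC/dq = 22 - 12q + 3q^2.
The AVC parabola has its vertex at q = 6/2 = 3, where AVC = 22 - 6·3 + 3^2 = £13.
Because £85 ≥ £13, revenue can cover variable cost; the firm operates.
Solving P = MC: -63 - 12q + 3q^2 = 0 ⇒ q = -3 or 7. On the upward-sloping branch, q* = 7.
Check: AVC at q = 7 is £29 ≤ P, so revenue covers variable cost.
Profit = P·q − TC = 85·7 − 397 = £198.

Produce at q = 7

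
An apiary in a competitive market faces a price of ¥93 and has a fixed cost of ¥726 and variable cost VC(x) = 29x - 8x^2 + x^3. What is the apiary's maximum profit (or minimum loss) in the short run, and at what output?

Profit = -¥214 at x = 8

AVC = 29 - 8x + x^2 has its minimum ¥13 at x = 4; price ¥93 clears that bar, so the firm operates.
MC = 29 - 16x + 3x^2. Setting P = MC and taking the root on the rising branch gives x* = 8.
TR = 93·8 = 744. TC = 726 + 232 = 958. Profit = 744 − 958 = -¥214.
By producing, the firm covers all variable cost plus ¥512 of fixed cost; shutting down would lose the full ¥726.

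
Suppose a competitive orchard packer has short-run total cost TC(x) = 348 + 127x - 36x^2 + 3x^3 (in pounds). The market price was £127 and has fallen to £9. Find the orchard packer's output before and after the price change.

Output falls from 8 to 0 (the firm shuts down)

AVC = 127 - 36x + 3x^2, minimized at x = 6 where min AVC = £19. MC = 127 - 72x + 9x^2.
With P = £127 above the shutdown price, P = MC gives x = 8.
At P = £9 < min AVC = £19, price no longer covers variable cost at any output, so the firm shuts down: x = 0.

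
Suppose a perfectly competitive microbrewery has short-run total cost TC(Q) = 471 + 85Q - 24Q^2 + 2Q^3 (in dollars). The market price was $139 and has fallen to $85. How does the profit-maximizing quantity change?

Output falls from 9 to 8

MC = 85 - 48Q + 6Q^2; the shutdown threshold is min AVC = $13 (at Q = 6).
With P = $139 above the shutdown price, P = MC gives Q = 9.
At P = $85 ≥ min AVC, set P = MC: Q = 8. The firm stays open but cuts output.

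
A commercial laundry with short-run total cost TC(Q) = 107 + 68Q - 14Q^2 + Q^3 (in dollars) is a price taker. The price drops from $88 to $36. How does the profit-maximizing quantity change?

AVC = 68 - 14Q + Q^2, minimized at Q = 7 where min AVC = $19. MC = 68 - 28Q + 3Q^2.
At P = $88 ≥ min AVC, set P = MC on the rising branch: Q = 10.
At P = $36 ≥ min AVC, set P = MC: Q = 8. The firm stays open but cuts output.

Output falls from 10 to 8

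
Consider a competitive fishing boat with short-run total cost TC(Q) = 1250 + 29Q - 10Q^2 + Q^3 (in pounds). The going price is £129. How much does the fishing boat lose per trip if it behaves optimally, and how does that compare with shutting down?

Profit = -£250 at Q = 10

AVC = 29 - 10Q + Q^2 has its minimum £4 at Q = 5; price £129 clears that bar, so the firm operates.
MC = 29 - 20Q + 3Q^2. Setting P = MC and taking the root on the rising branch gives Q* = 10.
TR = 129·10 = 1290. TC = 1250 + 290 = 1540. Profit = 1290 − 1540 = -£250.
That loss of £250 beats the £1250 the firm would lose by shutting down; producing recovers £1000 of fixed cost.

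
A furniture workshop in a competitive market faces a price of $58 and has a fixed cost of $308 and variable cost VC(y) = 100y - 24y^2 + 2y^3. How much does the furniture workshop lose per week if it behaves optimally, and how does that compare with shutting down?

AVC = 100 - 24y + 2y^2 has its minimum $28 at y = 6; price $58 clears that bar, so the firm operates.
MC = 100 - 48y + 6y^2. Setting P = MC and taking the root on the rising branch gives y* = 7.
TR = 58·7 = 406. TC = 308 + 210 = 518. Profit = 406 − 518 = -$112.
By producing, the firm covers all variable cost plus $196 of fixed cost; shutting down would lose the full $308.

Profit = -$112 at y = 7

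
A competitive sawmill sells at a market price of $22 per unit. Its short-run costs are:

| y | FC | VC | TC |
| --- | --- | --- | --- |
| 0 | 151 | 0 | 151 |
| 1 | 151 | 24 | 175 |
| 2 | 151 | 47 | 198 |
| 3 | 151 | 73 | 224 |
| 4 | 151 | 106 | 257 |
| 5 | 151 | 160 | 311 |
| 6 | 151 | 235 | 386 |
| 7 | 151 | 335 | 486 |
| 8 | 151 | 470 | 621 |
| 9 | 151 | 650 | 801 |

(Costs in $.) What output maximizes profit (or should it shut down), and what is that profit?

Compute π = P·y − TC at each output: y=0: -151; y=1: -153; y=2: -154; y=3: -158; y=4: -169; y=5: -201; y=6: -254; y=7: -332; y=8: -445; y=9: -603.
Profit is highest at y = 0. Equivalently, the lowest AVC in the table is 47/2 ≈ $23.50 at y = 2, and P = $22 falls below it — price never covers variable cost, so the firm shuts down and loses only its fixed cost.

y = 0 (shut down); profit = -$151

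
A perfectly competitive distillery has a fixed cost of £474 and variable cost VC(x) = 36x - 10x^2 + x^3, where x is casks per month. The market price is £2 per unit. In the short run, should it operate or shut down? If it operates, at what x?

Shut down

Variable cost is VC = 36x - 10x^2 + x^3, so AVC = VC/x = 36 - 10x + x^2 and MC = dTC/dx = 36 - 20x + 3x^2.
The AVC parabola has its vertex at x = 10/2 = 5, where AVC = 36 - 10·5 + 5^2 = £11.
P = £2 lies below min AVC = £11; no output level covers variable cost.
The firm minimizes its loss by shutting down and losing only its fixed cost of £474.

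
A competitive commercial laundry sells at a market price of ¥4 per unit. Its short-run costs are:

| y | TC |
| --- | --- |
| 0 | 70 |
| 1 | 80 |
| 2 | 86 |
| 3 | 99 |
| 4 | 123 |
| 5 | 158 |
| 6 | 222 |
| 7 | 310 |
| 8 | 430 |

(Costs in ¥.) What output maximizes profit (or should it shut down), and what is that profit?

y = 0 (shut down); profit = -¥70

Profit at each row (π = 4y − TC): y=0: -70; y=1: -76; y=2: -78; y=3: -87; y=4: -107; y=5: -138; y=6: -198; y=7: -282; y=8: -398.
Profit is highest at y = 0. Equivalently, the lowest AVC in the table is 16/2 ≈ ¥8 at y = 2, and P = ¥4 falls below it — price never covers variable cost, so the firm shuts down and loses only its fixed cost.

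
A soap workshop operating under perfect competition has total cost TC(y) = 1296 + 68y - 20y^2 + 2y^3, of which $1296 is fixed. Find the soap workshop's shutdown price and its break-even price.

Shutdown price = $18; break-even price = $194

AVC = 68 - 20y + 2y^2; minimized at y = 5, giving min AVC = $18. That is the shutdown price.
ATC = 1296/y + 68 - 20y + 2y^2. Setting dATC/dy = −1296/y^2 − 20 + 4y = 0 gives y = 9 (since 4·9^3 − 20·9^2 = 1296).
min ATC = 1296/9 + 68 − 20·9 + 2·9^2 = $194. That is the break-even price.
Between these two prices the firm operates at a loss; above $194 it earns a profit.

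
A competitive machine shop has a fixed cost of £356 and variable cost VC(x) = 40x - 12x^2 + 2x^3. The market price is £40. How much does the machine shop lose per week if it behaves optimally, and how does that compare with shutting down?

AVC = 40 - 12x + 2x^2 has its minimum £22 at x = 3; price £40 clears that bar, so the firm operates.
With MC = 40 - 24x + 6x^2, P = MC on the upward-sloping part at x* = 4.
TR = 40·4 = 160. TC = 356 + 96 = 452. Profit = 160 − 452 = -£292.
By producing, the firm covers all variable cost plus £64 of fixed cost; shutting down would lose the full £356.

Profit = -£292 at x = 4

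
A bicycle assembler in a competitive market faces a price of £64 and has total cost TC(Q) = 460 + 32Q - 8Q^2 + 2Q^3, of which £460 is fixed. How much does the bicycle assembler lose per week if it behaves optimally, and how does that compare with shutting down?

Profit = -£332 at Q = 4

AVC = 32 - 8Q + 2Q^2; min AVC = £24 at Q = 2. Since P = £64 ≥ min AVC, the firm produces.
MC = 32 - 16Q + 6Q^2. Setting P = MC and taking the root on the rising branch gives Q* = 4.
TR = 64·4 = 256. TC = 460 + 128 = 588. Profit = 256 − 588 = -£332.
That loss of £332 beats the £460 the firm would lose by shutting down; producing recovers £128 of fixed cost.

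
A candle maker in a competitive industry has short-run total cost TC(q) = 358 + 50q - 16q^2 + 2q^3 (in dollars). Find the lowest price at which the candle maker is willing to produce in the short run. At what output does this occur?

Short-run supply begins at min AVC. From VC = 50q - 16q^2 + 2q^3, AVC = 50 - 16q + 2q^2.
dAVC/dq = -16 + 4q = 0 gives q = 4. min AVC = 50 - 16·4 + 2·4^2 = 18.
The firm shuts down for any P below $18.

$18 per unit, at q = 4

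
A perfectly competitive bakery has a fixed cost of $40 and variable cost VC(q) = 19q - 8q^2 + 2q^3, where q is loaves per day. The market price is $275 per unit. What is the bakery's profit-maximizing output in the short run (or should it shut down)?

Produce at q = 8

Strip out fixed cost: VC = 19q - 8q^2 + 2q^3. Then AVC = 19 - 8q + 2q^2 and MC = 19 - 16q + 6q^2.
AVC hits its minimum where MC = AVC, at q = 2, giving min AVC = 19 - 8·2 + 2·2^2 = $11.
P = $275 exceeds min AVC = $11, so the firm stays open.
P = MC gives -256 - 16q + 6q^2 = 0, with roots -16/3 and 8. Take the larger (rising MC): q* = 8.
Check: AVC at q = 8 is $83 ≤ P, so revenue covers variable cost.
Profit = P·q − TC = 275·8 − 704 = $1496.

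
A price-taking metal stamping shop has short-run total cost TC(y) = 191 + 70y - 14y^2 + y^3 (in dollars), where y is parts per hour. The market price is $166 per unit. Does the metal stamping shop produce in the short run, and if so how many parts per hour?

Produce at y = 12

Strip out fixed cost: VC = 70y - 14y^2 + y^3. Then AVC = 70 - 14y + y^2 and MC = 70 - 28y + 3y^2.
AVC hits its minimum where MC = AVC, at y = 7, giving min AVC = 70 - 14·7 + 7^2 = $21.
Because $166 ≥ $21, revenue can cover variable cost; the firm operates.
P = MC gives -96 - 28y + 3y^2 = 0, with roots -8/3 and 12. Take the larger (rising MC): y* = 12.
Check: AVC at y = 12 is $46 ≤ P, so revenue covers variable cost.
Profit = P·y − TC = 166·12 − 743 = $1249.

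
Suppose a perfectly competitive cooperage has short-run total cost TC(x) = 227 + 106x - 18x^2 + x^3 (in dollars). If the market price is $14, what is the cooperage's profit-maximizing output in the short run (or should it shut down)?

Variable cost is VC = 106x - 18x^2 + x^3, so AVC = VC/x = 106 - 18x + x^2 and MC = dTC/dx = 106 - 36x + 3x^2.
The AVC parabola has its vertex at x = 18/2 = 9, where AVC = 106 - 18·9 + 9^2 = $25.
With P < min AVC ($14 < $25), every unit sold adds to the loss.
Best response: produce nothing and absorb the $227 fixed cost.

Shut down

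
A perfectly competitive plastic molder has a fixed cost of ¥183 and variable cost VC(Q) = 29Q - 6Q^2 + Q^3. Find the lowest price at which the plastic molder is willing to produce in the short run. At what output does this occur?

¥20 per unit, at Q = 3

Short-run supply begins at min AVC. From VC = 29Q - 6Q^2 + Q^3, AVC = 29 - 6Q + Q^2.
At the minimum of AVC, MC = AVC. MC = 29 - 12Q + 3Q^2; setting MC = AVC gives 2Q^2 - 6Q = 0, so Q = 3. min AVC = 20.
So the shutdown price is ¥20.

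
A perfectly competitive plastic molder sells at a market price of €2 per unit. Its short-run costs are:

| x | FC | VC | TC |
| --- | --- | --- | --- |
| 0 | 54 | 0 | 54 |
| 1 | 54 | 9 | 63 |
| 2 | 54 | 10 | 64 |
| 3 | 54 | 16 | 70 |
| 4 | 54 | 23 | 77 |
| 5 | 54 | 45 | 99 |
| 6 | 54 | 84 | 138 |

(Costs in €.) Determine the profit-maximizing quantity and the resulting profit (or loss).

x = 0 (shut down); profit = -€54

Compute π = P·x − TC at each output: x=0: -54; x=1: -61; x=2: -60; x=3: -64; x=4: -69; x=5: -89; x=6: -126.
Profit is highest at x = 0. Equivalently, the lowest AVC in the table is 10/2 ≈ €5 at x = 2, and P = €2 falls below it — price never covers variable cost, so the firm shuts down and loses only its fixed cost.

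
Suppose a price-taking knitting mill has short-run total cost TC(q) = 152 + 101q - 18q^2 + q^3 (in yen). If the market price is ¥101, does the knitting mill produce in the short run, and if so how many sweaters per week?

Produce at q = 12

From TC, MC = TC'(q) = 101 - 36q + 3q^2 and AVC = VC/q = 101 - 18q + q^2.
AVC is minimized where dAVC/dq = -18 + 2q = 0, at q = 9; min AVC = 101 - 18·9 + 9^2 = ¥20.
Since P = ¥101 ≥ min AVC = ¥20, price covers variable cost and the firm should produce.
Set P = MC: 101 = 101 - 36q + 3q^2 → -36q + 3q^2 = 0. The roots are q = 0 and q = 12; the profit-maximizing output is on the rising part of MC, so q* = 12.
Check: AVC at q = 12 is ¥29 ≤ P, so revenue covers variable cost.
Profit = P·q − TC = 101·12 − 500 = ¥712.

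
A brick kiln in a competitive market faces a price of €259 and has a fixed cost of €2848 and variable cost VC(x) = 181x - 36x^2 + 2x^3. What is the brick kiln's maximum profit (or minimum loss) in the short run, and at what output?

AVC = 181 - 36x + 2x^2 has its minimum €19 at x = 9; price €259 clears that bar, so the firm operates.
MC = 181 - 72x + 6x^2. Setting P = MC and taking the root on the rising branch gives x* = 13.
TR = 259·13 = 3367. TC = 2848 + 663 = 3511. Profit = 3367 − 3511 = -€144.
Shutting down would mean losing the fixed cost of €2848, so operating at a loss of €144 is better by €2704.

Profit = -€144 at x = 13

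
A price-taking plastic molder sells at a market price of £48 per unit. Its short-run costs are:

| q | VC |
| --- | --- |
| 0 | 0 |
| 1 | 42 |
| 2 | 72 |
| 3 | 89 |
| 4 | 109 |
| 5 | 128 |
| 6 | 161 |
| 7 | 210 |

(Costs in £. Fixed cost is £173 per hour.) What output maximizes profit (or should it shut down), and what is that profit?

q = 6; profit = -£46

Tabulate TR − TC: q=0: -173; q=1: -167; q=2: -149; q=3: -118; q=4: -90; q=5: -61; q=6: -46; q=7: -47.
Profit is maximized at q = 6. AVC there is 161/6 = £26.83 ≤ P, so producing beats shutting down (which would give -£173).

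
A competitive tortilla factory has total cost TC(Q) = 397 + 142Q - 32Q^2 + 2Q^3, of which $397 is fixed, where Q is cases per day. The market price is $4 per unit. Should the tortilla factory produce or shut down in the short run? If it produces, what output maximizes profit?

Variable cost is VC = 142Q - 32Q^2 + 2Q^3, so AVC = VC/Q = 142 - 32Q + 2Q^2 and MC = dTC/dQ = 142 - 64Q + 6Q^2.
The AVC parabola has its vertex at Q = 32/4 = 8, where AVC = 142 - 32·8 + 2·8^2 = $14.
Since P = $4 < min AVC = $14, price fails to cover variable cost at any output.
Best response: produce nothing and absorb the $397 fixed cost.

Shut down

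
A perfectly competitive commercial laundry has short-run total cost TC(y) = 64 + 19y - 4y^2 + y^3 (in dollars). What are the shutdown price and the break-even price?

AVC = 19 - 4y + y^2; minimized at y = 2, giving min AVC = $15. That is the shutdown price.
ATC = 64/y + 19 - 4y + y^2. Setting dATC/dy = −64/y^2 − 4 + 2y = 0 gives y = 4 (since 2·4^3 − 4·4^2 = 64).
min ATC = 64/4 + 19 − 4·4 + 4^2 = $35. That is the break-even price.
For $15 ≤ P < $35 the firm produces at a loss; below $15 it shuts down.

Shutdown price = $15; break-even price = $35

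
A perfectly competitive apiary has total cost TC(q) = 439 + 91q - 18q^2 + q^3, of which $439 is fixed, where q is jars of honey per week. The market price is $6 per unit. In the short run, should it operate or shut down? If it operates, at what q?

Variable cost is VC = 91q - 18q^2 + q^3, so AVC = VC/q = 91 - 18q + q^2 and MC = dTC/dq = 91 - 36q + 3q^2.
The AVC parabola has its vertex at q = 18/2 = 9, where AVC = 91 - 18·9 + 9^2 = $10.
Since P = $6 < min AVC = $10, price fails to cover variable cost at any output.
Best response: produce nothing and absorb the $439 fixed cost.

Shut down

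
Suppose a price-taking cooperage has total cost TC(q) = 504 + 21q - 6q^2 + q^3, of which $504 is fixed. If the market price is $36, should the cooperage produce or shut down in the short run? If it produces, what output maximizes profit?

Produce at q = 5

Variable cost is VC = 21q - 6q^2 + q^3, so AVC = VC/q = 21 - 6q + q^2 and MC = dTC/dq = 21 - 12q + 3q^2.
The AVC parabola has its vertex at q = 6/2 = 3, where AVC = 21 - 6·3 + 3^2 = $12.
P = $36 exceeds min AVC = $12, so the firm stays open.
Set P = MC: 36 = 21 - 12q + 3q^2 → -15 - 12q + 3q^2 = 0. The roots are q = -1 and q = 5; the profit-maximizing output is on the rising part of MC, so q* = 5.
Check: AVC at q = 5 is $16 ≤ P, so revenue covers variable cost.
Profit = P·q − TC = 36·5 − 584 = -$404, a loss, but smaller than the $504 fixed cost the firm would lose by shutting down.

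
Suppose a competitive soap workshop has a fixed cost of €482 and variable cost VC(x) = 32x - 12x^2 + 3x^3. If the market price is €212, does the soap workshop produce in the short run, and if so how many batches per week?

Strip out fixed cost: VC = 32x - 12x^2 + 3x^3. Then AVC = 32 - 12x + 3x^2 and MC = 32 - 24x + 9x^2.
AVC is minimized where dAVC/dx = -12 + 6x = 0, at x = 2; min AVC = 32 - 12·2 + 3·2^2 = €20.
Since P = €212 ≥ min AVC = €20, price covers variable cost and the firm should produce.
Set P = MC: 212 = 32 - 24x + 9x^2 → -180 - 24x + 9x^2 = 0. The roots are x = -10/3 and x = 6; the profit-maximizing output is on the rising part of MC, so x* = 6.
Check: AVC at x = 6 is €68 ≤ P, so revenue covers variable cost.
Profit = P·x − TC = 212·6 − 890 = €382.

Produce at x = 6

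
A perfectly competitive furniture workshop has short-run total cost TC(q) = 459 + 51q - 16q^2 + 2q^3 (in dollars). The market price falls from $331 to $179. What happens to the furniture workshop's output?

MC = 51 - 32q + 6q^2; the shutdown threshold is min AVC = $19 (at q = 4).
With P = $331 above the shutdown price, P = MC gives q = 10.
At P = $179 ≥ min AVC, set P = MC: q = 8. The firm stays open but cuts output.

Output falls from 10 to 8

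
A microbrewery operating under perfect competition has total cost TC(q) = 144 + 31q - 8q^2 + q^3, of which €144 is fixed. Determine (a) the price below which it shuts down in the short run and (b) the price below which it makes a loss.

AVC = 31 - 8q + q^2; minimized at q = 4, giving min AVC = €15. That is the shutdown price.
ATC = 144/q + 31 - 8q + q^2. Setting dATC/dq = −144/q^2 − 8 + 2q = 0 gives q = 6 (since 2·6^3 − 8·6^2 = 144).
min ATC = 144/6 + 31 − 8·6 + 6^2 = €43. That is the break-even price.
Between these two prices the firm operates at a loss; above €43 it earns a profit.

Shutdown price = €15; break-even price = €43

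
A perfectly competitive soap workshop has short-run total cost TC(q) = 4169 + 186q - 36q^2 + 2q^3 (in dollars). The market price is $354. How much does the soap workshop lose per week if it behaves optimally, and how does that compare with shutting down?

AVC = 186 - 36q + 2q^2; min AVC = $24 at q = 9. Since P = $354 ≥ min AVC, the firm produces.
With MC = 186 - 72q + 6q^2, P = MC on the upward-sloping part at q* = 14.
TR = 354·14 = 4956. TC = 4169 + 1036 = 5205. Profit = 4956 − 5205 = -$249.
Shutting down would mean losing the fixed cost of $4169, so operating at a loss of $249 is better by $3920.

Profit = -$249 at q = 14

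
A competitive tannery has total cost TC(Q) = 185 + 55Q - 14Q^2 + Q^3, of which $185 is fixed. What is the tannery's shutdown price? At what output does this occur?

The firm shuts down when price falls below the minimum of average variable cost. AVC = VC/Q = 55 - 14Q + Q^2.
dAVC/dQ = -14 + 2Q = 0 gives Q = 7. min AVC = 55 - 14·7 + 7^2 = 6.
For P < $6 the firm produces nothing.

$6 per unit, at Q = 7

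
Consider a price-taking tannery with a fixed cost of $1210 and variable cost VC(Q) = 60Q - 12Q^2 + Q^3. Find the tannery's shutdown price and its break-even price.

AVC = 60 - 12Q + Q^2; minimized at Q = 6, giving min AVC = $24. That is the shutdown price.
ATC = 1210/Q + 60 - 12Q + Q^2. Setting dATC/dQ = −1210/Q^2 − 12 + 2Q = 0 gives Q = 11 (since 2·11^3 − 12·11^2 = 1210).
min ATC = 1210/11 + 60 − 12·11 + 11^2 = $159. That is the break-even price.
For $24 ≤ P < $159 the firm produces at a loss; below $24 it shuts down.

Shutdown price = $24; break-even price = $159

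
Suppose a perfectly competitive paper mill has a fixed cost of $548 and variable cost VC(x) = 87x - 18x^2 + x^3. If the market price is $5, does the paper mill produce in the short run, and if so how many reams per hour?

From TC, MC = TC'(x) = 87 - 36x + 3x^2 and AVC = VC/x = 87 - 18x + x^2.
AVC is minimized where dAVC/dx = -18 + 2x = 0, at x = 9; min AVC = 87 - 18·9 + 9^2 = $6.
With P < min AVC ($5 < $6), every unit sold adds to the loss.
Shutting down limits the loss to fixed cost, $548.

Shut down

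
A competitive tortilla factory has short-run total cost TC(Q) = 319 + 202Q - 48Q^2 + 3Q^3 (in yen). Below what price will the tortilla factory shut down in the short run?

The shutdown price is the minimum of AVC. VC = 202Q - 48Q^2 + 3Q^3, so AVC = 202 - 48Q + 3Q^2.
At the minimum of AVC, MC = AVC. MC = 202 - 96Q + 9Q^2; setting MC = AVC gives 6Q^2 - 48Q = 0, so Q = 8. min AVC = 10.
The firm shuts down for any P below ¥10.

¥10 per unit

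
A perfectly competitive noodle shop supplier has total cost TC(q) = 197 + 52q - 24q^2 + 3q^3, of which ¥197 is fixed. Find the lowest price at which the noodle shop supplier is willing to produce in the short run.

Short-run supply begins at min AVC. From VC = 52q - 24q^2 + 3q^3, AVC = 52 - 24q + 3q^2.
At the minimum of AVC, MC = AVC. MC = 52 - 48q + 9q^2; setting MC = AVC gives 6q^2 - 24q = 0, so q = 4. min AVC = 4.
For P < ¥4 the firm produces nothing.

¥4 per unit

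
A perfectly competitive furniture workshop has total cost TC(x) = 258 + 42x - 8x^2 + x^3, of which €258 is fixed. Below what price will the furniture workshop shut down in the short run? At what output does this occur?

The shutdown price is the minimum of AVC. VC = 42x - 8x^2 + x^3, so AVC = 42 - 8x + x^2.
At the minimum of AVC, MC = AVC. MC = 42 - 16x + 3x^2; setting MC = AVC gives 2x^2 - 8x = 0, so x = 4. min AVC = 26.
The firm shuts down for any P below €26.

€26 per unit, at x = 4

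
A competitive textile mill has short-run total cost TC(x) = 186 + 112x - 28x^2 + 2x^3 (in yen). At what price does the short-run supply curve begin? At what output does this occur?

The shutdown price is the minimum of AVC. VC = 112x - 28x^2 + 2x^3, so AVC = 112 - 28x + 2x^2.
dAVC/dx = -28 + 4x = 0 gives x = 7. min AVC = 112 - 28·7 + 2·7^2 = 14.
For P < ¥14 the firm produces nothing.

¥14 per unit, at x = 7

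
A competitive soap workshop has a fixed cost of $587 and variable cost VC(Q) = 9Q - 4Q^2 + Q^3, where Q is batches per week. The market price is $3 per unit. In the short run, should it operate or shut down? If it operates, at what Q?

Shut down

From TC, MC = TC'(Q) = 9 - 8Q + 3Q^2 and AVC = VC/Q = 9 - 4Q + Q^2.
AVC is minimized where dAVC/dQ = -4 + 2Q = 0, at Q = 2; min AVC = 9 - 4·2 + 2^2 = $5.
P = $3 lies below min AVC = $5; no output level covers variable cost.
Best response: produce nothing and absorb the $587 fixed cost.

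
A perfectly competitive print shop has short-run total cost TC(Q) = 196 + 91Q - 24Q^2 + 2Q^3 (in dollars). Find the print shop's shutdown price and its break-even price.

Shutdown price = $19; break-even price = $49

Shutdown price = min AVC. AVC = 91 - 24Q + 2Q^2, with vertex at Q = 6 and minimum $19.
ATC = 196/Q + 91 - 24Q + 2Q^2. Setting dATC/dQ = −196/Q^2 − 24 + 4Q = 0 gives Q = 7 (since 4·7^3 − 24·7^2 = 196).
min ATC = 196/7 + 91 − 24·7 + 2·7^2 = $49. That is the break-even price.
For $19 ≤ P < $49 the firm produces at a loss; below $19 it shuts down.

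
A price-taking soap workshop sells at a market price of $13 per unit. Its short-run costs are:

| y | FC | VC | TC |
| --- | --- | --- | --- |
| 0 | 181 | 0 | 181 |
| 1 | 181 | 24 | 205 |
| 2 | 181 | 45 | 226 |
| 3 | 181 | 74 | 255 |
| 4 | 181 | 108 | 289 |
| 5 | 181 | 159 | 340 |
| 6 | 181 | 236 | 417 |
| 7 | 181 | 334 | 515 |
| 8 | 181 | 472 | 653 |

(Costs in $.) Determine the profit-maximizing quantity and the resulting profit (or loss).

y = 0 (shut down); profit = -$181

Tabulate TR − TC: y=0: -181; y=1: -192; y=2: -200; y=3: -216; y=4: -237; y=5: -275; y=6: -339; y=7: -424; y=8: -549.
Profit is highest at y = 0. Equivalently, the lowest AVC in the table is 45/2 ≈ $22.50 at y = 2, and P = $13 falls below it — price never covers variable cost, so the firm shuts down and loses only its fixed cost.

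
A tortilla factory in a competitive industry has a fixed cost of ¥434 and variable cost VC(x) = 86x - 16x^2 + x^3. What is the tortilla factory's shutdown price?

The firm shuts down when price falls below the minimum of average variable cost. AVC = VC/x = 86 - 16x + x^2.
At the minimum of AVC, MC = AVC. MC = 86 - 32x + 3x^2; setting MC = AVC gives 2x^2 - 16x = 0, so x = 8. min AVC = 22.
So the shutdown price is ¥22.

¥22 per unit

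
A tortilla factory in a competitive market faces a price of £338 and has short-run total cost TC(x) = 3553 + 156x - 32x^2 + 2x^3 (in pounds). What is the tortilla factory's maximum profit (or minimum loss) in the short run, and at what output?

Profit = -£173 at x = 13

AVC = 156 - 32x + 2x^2 has its minimum £28 at x = 8; price £338 clears that bar, so the firm operates.
MC = 156 - 64x + 6x^2. Setting P = MC and taking the root on the rising branch gives x* = 13.
TR = 338·13 = 4394. TC = 3553 + 1014 = 4567. Profit = 4394 − 4567 = -£173.
Shutting down would mean losing the fixed cost of £3553, so operating at a loss of £173 is better by £3380.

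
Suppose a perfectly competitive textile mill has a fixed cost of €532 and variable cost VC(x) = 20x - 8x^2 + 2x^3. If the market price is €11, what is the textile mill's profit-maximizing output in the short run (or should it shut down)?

Shut down

From TC, MC = TC'(x) = 20 - 16x + 6x^2 and AVC = VC/x = 20 - 8x + 2x^2.
AVC hits its minimum where MC = AVC, at x = 2, giving min AVC = 20 - 8·2 + 2·2^2 = €12.
Since P = €11 < min AVC = €12, price fails to cover variable cost at any output.
Best response: produce nothing and absorb the €532 fixed cost.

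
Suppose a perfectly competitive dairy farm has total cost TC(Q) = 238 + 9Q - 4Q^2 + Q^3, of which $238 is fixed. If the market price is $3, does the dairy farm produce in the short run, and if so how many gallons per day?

Shut down

Strip out fixed cost: VC = 9Q - 4Q^2 + Q^3. Then AVC = 9 - 4Q + Q^2 and MC = 9 - 8Q + 3Q^2.
The AVC parabola has its vertex at Q = 4/2 = 2, where AVC = 9 - 4·2 + 2^2 = $5.
Since P = $3 < min AVC = $5, price fails to cover variable cost at any output.
Shutting down limits the loss to fixed cost, $238.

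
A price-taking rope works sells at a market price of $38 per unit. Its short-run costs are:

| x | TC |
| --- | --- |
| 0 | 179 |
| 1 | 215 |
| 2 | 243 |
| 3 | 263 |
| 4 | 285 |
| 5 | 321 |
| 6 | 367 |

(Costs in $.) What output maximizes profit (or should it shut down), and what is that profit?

Tabulate TR − TC: x=0: -179; x=1: -177; x=2: -167; x=3: -149; x=4: -133; x=5: -131; x=6: -139.
Profit is maximized at x = 5. AVC there is 142/5 = $28.40 ≤ P, so producing beats shutting down (which would give -$179).

x = 5; profit = -$131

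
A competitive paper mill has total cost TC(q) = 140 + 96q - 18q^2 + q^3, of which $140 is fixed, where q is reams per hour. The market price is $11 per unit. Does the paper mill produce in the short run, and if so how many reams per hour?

Strip out fixed cost: VC = 96q - 18q^2 + q^3. Then AVC = 96 - 18q + q^2 and MC = 96 - 36q + 3q^2.
AVC hits its minimum where MC = AVC, at q = 9, giving min AVC = 96 - 18·9 + 9^2 = $15.
P = $11 lies below min AVC = $15; no output level covers variable cost.
The firm minimizes its loss by shutting down and losing only its fixed cost of $140.

Shut down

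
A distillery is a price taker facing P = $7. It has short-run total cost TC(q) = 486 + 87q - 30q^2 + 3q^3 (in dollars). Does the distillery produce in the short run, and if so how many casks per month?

From TC, MC = TC'(q) = 87 - 60q + 9q^2 and AVC = VC/q = 87 - 30q + 3q^2.
The AVC parabola has its vertex at q = 30/6 = 5, where AVC = 87 - 30·5 + 3·5^2 = $12.
Since P = $7 < min AVC = $12, price fails to cover variable cost at any output.
The firm minimizes its loss by shutting down and losing only its fixed cost of $486.

Shut down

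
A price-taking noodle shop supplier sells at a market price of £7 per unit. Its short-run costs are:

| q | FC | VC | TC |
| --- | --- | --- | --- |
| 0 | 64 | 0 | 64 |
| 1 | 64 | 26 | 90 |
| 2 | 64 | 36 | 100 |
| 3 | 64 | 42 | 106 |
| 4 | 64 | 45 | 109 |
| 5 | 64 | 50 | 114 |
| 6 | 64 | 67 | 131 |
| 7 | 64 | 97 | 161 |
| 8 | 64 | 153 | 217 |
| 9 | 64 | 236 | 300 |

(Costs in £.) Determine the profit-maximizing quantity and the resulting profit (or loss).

Tabulate TR − TC: q=0: -64; q=1: -83; q=2: -86; q=3: -85; q=4: -81; q=5: -79; q=6: -89; q=7: -112; q=8: -161; q=9: -237.
Profit is highest at q = 0. Equivalently, the lowest AVC in the table is 50/5 ≈ £10 at q = 5, and P = £7 falls below it — price never covers variable cost, so the firm shuts down and loses only its fixed cost.

q = 0 (shut down); profit = -£64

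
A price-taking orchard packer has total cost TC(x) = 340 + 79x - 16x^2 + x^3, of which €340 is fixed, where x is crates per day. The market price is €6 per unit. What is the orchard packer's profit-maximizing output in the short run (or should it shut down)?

Strip out fixed cost: VC = 79x - 16x^2 + x^3. Then AVC = 79 - 16x + x^2 and MC = 79 - 32x + 3x^2.
AVC is minimized where dAVC/dx = -16 + 2x = 0, at x = 8; min AVC = 79 - 16·8 + 8^2 = €15.
Since P = €6 < min AVC = €15, price fails to cover variable cost at any output.
The firm minimizes its loss by shutting down and losing only its fixed cost of €340.

Shut down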